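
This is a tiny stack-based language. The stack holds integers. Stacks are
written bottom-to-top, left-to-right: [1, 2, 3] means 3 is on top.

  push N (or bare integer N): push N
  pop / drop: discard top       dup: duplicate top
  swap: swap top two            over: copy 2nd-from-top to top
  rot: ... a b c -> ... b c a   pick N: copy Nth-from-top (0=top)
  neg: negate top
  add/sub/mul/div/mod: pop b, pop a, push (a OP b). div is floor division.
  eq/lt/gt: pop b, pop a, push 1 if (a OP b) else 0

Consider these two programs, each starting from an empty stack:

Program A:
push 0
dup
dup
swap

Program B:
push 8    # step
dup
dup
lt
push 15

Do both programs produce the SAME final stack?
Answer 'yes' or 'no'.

Program A trace:
  After 'push 0': [0]
  After 'dup': [0, 0]
  After 'dup': [0, 0, 0]
  After 'swap': [0, 0, 0]
Program A final stack: [0, 0, 0]

Program B trace:
  After 'push 8': [8]
  After 'dup': [8, 8]
  After 'dup': [8, 8, 8]
  After 'lt': [8, 0]
  After 'push 15': [8, 0, 15]
Program B final stack: [8, 0, 15]
Same: no

Answer: no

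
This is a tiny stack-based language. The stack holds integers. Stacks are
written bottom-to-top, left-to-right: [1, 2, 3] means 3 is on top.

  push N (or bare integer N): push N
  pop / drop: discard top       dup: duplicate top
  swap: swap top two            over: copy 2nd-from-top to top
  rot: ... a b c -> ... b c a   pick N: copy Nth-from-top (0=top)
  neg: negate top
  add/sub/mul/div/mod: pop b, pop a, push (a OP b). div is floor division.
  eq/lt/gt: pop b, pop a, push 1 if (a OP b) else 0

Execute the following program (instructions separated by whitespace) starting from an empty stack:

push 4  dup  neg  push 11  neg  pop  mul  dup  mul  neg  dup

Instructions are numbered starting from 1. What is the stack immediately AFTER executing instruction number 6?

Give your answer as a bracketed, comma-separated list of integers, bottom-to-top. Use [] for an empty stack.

Step 1 ('push 4'): [4]
Step 2 ('dup'): [4, 4]
Step 3 ('neg'): [4, -4]
Step 4 ('push 11'): [4, -4, 11]
Step 5 ('neg'): [4, -4, -11]
Step 6 ('pop'): [4, -4]

Answer: [4, -4]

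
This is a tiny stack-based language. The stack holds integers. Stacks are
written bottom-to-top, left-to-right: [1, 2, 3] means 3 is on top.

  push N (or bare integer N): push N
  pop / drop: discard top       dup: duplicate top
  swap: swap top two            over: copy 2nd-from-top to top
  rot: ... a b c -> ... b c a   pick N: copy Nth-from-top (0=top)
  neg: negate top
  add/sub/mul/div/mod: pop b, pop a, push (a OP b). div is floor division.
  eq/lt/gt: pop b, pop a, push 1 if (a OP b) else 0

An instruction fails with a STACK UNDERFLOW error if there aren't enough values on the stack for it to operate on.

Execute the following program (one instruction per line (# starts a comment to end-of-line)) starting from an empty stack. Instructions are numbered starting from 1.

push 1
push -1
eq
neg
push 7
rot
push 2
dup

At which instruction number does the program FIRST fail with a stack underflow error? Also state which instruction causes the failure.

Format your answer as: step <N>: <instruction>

Answer: step 6: rot

Derivation:
Step 1 ('push 1'): stack = [1], depth = 1
Step 2 ('push -1'): stack = [1, -1], depth = 2
Step 3 ('eq'): stack = [0], depth = 1
Step 4 ('neg'): stack = [0], depth = 1
Step 5 ('push 7'): stack = [0, 7], depth = 2
Step 6 ('rot'): needs 3 value(s) but depth is 2 — STACK UNDERFLOW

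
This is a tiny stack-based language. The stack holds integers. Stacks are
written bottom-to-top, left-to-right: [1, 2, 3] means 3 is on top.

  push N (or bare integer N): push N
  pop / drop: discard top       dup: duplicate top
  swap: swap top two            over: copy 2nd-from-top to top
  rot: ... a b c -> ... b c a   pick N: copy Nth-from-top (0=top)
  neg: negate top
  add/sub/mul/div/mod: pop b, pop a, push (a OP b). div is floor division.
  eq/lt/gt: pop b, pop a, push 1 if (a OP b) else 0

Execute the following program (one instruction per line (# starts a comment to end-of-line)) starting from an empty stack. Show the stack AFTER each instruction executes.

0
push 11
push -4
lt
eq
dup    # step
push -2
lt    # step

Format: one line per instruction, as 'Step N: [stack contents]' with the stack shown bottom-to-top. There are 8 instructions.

Step 1: [0]
Step 2: [0, 11]
Step 3: [0, 11, -4]
Step 4: [0, 0]
Step 5: [1]
Step 6: [1, 1]
Step 7: [1, 1, -2]
Step 8: [1, 0]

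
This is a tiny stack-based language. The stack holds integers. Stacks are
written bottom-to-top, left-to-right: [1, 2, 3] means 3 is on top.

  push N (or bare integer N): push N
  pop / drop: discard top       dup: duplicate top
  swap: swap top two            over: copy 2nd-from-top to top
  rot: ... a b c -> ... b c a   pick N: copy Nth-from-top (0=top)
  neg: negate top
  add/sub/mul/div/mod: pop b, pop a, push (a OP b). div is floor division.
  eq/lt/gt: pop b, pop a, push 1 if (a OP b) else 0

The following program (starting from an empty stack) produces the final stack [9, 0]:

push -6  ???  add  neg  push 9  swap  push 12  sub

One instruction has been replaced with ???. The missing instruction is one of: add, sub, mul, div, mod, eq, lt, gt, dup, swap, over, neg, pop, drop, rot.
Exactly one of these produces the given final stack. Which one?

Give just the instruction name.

Answer: dup

Derivation:
Stack before ???: [-6]
Stack after ???:  [-6, -6]
The instruction that transforms [-6] -> [-6, -6] is: dup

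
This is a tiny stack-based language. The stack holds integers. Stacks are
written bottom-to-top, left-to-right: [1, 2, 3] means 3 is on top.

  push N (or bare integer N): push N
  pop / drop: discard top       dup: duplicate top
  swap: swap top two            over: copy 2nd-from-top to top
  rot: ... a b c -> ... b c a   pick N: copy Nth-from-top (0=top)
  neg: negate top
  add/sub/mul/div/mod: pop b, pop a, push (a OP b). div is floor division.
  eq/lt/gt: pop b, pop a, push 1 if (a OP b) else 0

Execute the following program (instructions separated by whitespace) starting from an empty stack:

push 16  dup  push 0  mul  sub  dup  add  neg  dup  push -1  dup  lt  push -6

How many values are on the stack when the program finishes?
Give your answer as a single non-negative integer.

Answer: 4

Derivation:
After 'push 16': stack = [16] (depth 1)
After 'dup': stack = [16, 16] (depth 2)
After 'push 0': stack = [16, 16, 0] (depth 3)
After 'mul': stack = [16, 0] (depth 2)
After 'sub': stack = [16] (depth 1)
After 'dup': stack = [16, 16] (depth 2)
After 'add': stack = [32] (depth 1)
After 'neg': stack = [-32] (depth 1)
After 'dup': stack = [-32, -32] (depth 2)
After 'push -1': stack = [-32, -32, -1] (depth 3)
After 'dup': stack = [-32, -32, -1, -1] (depth 4)
After 'lt': stack = [-32, -32, 0] (depth 3)
After 'push -6': stack = [-32, -32, 0, -6] (depth 4)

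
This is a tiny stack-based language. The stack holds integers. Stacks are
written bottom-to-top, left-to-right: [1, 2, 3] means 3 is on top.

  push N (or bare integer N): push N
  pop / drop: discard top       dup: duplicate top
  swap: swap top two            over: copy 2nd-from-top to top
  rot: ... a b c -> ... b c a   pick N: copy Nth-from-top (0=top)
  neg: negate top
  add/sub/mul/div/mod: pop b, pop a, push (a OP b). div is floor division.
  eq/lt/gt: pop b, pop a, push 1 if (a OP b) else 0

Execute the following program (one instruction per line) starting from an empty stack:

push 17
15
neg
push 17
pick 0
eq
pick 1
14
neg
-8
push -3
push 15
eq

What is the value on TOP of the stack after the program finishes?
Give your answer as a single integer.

After 'push 17': [17]
After 'push 15': [17, 15]
After 'neg': [17, -15]
After 'push 17': [17, -15, 17]
After 'pick 0': [17, -15, 17, 17]
After 'eq': [17, -15, 1]
After 'pick 1': [17, -15, 1, -15]
After 'push 14': [17, -15, 1, -15, 14]
After 'neg': [17, -15, 1, -15, -14]
After 'push -8': [17, -15, 1, -15, -14, -8]
After 'push -3': [17, -15, 1, -15, -14, -8, -3]
After 'push 15': [17, -15, 1, -15, -14, -8, -3, 15]
After 'eq': [17, -15, 1, -15, -14, -8, 0]

Answer: 0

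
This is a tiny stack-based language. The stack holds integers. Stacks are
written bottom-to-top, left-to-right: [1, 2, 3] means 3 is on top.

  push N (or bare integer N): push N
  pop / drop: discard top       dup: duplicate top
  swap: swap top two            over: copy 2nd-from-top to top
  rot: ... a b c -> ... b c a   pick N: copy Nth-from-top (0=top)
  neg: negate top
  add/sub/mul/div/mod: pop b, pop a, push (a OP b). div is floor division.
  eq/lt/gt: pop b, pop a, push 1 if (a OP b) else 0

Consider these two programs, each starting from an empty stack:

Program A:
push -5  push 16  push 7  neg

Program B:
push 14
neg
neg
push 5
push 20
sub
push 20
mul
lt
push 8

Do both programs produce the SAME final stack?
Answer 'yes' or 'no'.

Program A trace:
  After 'push -5': [-5]
  After 'push 16': [-5, 16]
  After 'push 7': [-5, 16, 7]
  After 'neg': [-5, 16, -7]
Program A final stack: [-5, 16, -7]

Program B trace:
  After 'push 14': [14]
  After 'neg': [-14]
  After 'neg': [14]
  After 'push 5': [14, 5]
  After 'push 20': [14, 5, 20]
  After 'sub': [14, -15]
  After 'push 20': [14, -15, 20]
  After 'mul': [14, -300]
  After 'lt': [0]
  After 'push 8': [0, 8]
Program B final stack: [0, 8]
Same: no

Answer: no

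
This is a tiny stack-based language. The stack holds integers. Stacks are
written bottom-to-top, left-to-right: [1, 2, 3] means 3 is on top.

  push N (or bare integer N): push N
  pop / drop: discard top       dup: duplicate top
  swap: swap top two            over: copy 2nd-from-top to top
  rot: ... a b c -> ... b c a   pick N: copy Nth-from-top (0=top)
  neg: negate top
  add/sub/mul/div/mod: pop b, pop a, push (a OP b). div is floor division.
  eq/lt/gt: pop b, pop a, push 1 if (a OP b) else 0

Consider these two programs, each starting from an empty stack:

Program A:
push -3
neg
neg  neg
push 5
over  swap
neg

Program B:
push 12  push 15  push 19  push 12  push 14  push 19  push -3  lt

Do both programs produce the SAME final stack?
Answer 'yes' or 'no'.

Answer: no

Derivation:
Program A trace:
  After 'push -3': [-3]
  After 'neg': [3]
  After 'neg': [-3]
  After 'neg': [3]
  After 'push 5': [3, 5]
  After 'over': [3, 5, 3]
  After 'swap': [3, 3, 5]
  After 'neg': [3, 3, -5]
Program A final stack: [3, 3, -5]

Program B trace:
  After 'push 12': [12]
  After 'push 15': [12, 15]
  After 'push 19': [12, 15, 19]
  After 'push 12': [12, 15, 19, 12]
  After 'push 14': [12, 15, 19, 12, 14]
  After 'push 19': [12, 15, 19, 12, 14, 19]
  After 'push -3': [12, 15, 19, 12, 14, 19, -3]
  After 'lt': [12, 15, 19, 12, 14, 0]
Program B final stack: [12, 15, 19, 12, 14, 0]
Same: no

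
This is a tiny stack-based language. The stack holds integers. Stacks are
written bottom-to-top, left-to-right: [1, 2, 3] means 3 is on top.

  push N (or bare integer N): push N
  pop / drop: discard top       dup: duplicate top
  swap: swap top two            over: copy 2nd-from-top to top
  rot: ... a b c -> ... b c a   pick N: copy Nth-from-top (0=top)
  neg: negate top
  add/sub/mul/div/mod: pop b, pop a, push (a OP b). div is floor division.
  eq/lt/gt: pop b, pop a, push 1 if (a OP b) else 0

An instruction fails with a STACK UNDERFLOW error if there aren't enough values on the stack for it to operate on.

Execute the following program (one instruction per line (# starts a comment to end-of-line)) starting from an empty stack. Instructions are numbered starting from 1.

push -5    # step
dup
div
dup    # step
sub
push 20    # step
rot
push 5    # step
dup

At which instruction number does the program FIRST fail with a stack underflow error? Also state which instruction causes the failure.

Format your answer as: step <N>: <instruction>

Answer: step 7: rot

Derivation:
Step 1 ('push -5'): stack = [-5], depth = 1
Step 2 ('dup'): stack = [-5, -5], depth = 2
Step 3 ('div'): stack = [1], depth = 1
Step 4 ('dup'): stack = [1, 1], depth = 2
Step 5 ('sub'): stack = [0], depth = 1
Step 6 ('push 20'): stack = [0, 20], depth = 2
Step 7 ('rot'): needs 3 value(s) but depth is 2 — STACK UNDERFLOW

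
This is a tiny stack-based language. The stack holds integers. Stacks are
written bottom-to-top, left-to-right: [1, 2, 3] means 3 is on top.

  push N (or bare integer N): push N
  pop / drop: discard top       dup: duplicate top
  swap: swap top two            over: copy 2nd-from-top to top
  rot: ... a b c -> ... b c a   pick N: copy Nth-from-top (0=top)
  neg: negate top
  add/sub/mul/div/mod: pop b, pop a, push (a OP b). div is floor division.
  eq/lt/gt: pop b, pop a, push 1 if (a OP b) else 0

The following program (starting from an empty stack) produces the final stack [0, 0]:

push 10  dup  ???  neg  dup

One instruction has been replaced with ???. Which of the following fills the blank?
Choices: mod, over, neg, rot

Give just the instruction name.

Stack before ???: [10, 10]
Stack after ???:  [0]
Checking each choice:
  mod: MATCH
  over: produces [10, 10, -10, -10]
  neg: produces [10, 10, 10]
  rot: stack underflow (need 3, have 2)


Answer: mod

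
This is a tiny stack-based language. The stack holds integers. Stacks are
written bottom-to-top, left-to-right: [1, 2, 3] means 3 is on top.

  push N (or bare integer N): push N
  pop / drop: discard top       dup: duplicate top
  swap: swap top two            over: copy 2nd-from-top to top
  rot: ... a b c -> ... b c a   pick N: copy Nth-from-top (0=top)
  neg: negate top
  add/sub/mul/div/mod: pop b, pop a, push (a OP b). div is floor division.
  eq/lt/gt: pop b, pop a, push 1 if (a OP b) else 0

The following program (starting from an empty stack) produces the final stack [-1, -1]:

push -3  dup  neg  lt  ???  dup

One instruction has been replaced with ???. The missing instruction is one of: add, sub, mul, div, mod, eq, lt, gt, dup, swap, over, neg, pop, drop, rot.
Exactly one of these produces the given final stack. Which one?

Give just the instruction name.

Answer: neg

Derivation:
Stack before ???: [1]
Stack after ???:  [-1]
The instruction that transforms [1] -> [-1] is: neg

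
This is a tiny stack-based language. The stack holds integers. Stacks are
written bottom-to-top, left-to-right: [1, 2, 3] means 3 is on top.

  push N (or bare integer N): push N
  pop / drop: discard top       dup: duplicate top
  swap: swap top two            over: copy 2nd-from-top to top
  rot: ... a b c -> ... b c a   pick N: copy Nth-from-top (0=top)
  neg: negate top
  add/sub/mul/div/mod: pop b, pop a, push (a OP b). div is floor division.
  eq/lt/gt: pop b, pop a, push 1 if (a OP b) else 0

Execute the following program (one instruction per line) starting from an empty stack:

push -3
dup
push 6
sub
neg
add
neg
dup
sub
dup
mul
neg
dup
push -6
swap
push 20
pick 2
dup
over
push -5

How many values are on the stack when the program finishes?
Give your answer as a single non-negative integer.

After 'push -3': stack = [-3] (depth 1)
After 'dup': stack = [-3, -3] (depth 2)
After 'push 6': stack = [-3, -3, 6] (depth 3)
After 'sub': stack = [-3, -9] (depth 2)
After 'neg': stack = [-3, 9] (depth 2)
After 'add': stack = [6] (depth 1)
After 'neg': stack = [-6] (depth 1)
After 'dup': stack = [-6, -6] (depth 2)
After 'sub': stack = [0] (depth 1)
After 'dup': stack = [0, 0] (depth 2)
After 'mul': stack = [0] (depth 1)
After 'neg': stack = [0] (depth 1)
After 'dup': stack = [0, 0] (depth 2)
After 'push -6': stack = [0, 0, -6] (depth 3)
After 'swap': stack = [0, -6, 0] (depth 3)
After 'push 20': stack = [0, -6, 0, 20] (depth 4)
After 'pick 2': stack = [0, -6, 0, 20, -6] (depth 5)
After 'dup': stack = [0, -6, 0, 20, -6, -6] (depth 6)
After 'over': stack = [0, -6, 0, 20, -6, -6, -6] (depth 7)
After 'push -5': stack = [0, -6, 0, 20, -6, -6, -6, -5] (depth 8)

Answer: 8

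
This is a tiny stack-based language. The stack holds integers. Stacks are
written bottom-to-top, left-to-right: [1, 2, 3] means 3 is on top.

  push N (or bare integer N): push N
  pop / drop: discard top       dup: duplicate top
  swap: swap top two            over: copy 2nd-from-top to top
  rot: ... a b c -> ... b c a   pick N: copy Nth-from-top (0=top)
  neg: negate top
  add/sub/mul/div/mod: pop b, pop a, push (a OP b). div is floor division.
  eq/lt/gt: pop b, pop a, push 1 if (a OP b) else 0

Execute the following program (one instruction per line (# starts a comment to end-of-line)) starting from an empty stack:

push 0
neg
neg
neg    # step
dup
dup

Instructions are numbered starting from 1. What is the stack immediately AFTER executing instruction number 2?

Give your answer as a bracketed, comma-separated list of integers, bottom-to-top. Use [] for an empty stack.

Step 1 ('push 0'): [0]
Step 2 ('neg'): [0]

Answer: [0]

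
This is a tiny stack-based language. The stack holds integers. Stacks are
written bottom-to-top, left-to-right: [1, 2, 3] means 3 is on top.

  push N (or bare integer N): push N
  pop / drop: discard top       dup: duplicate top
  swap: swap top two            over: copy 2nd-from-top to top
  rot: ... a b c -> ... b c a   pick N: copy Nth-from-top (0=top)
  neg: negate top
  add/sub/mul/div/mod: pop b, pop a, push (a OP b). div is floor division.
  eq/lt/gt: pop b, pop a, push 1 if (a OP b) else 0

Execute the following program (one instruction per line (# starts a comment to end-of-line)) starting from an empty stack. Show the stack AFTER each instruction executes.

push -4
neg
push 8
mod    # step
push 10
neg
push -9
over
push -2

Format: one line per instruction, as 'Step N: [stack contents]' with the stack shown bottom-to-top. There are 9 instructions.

Step 1: [-4]
Step 2: [4]
Step 3: [4, 8]
Step 4: [4]
Step 5: [4, 10]
Step 6: [4, -10]
Step 7: [4, -10, -9]
Step 8: [4, -10, -9, -10]
Step 9: [4, -10, -9, -10, -2]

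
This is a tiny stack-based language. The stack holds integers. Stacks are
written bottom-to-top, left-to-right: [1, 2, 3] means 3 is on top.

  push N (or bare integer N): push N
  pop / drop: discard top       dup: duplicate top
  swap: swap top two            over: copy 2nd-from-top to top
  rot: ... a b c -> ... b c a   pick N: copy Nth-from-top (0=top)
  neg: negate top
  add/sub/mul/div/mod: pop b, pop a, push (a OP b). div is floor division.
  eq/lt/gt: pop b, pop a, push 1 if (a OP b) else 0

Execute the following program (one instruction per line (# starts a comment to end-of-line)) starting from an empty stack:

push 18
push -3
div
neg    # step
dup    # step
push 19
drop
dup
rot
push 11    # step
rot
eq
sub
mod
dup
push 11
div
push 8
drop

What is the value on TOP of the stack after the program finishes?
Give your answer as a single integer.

Answer: 0

Derivation:
After 'push 18': [18]
After 'push -3': [18, -3]
After 'div': [-6]
After 'neg': [6]
After 'dup': [6, 6]
After 'push 19': [6, 6, 19]
After 'drop': [6, 6]
After 'dup': [6, 6, 6]
After 'rot': [6, 6, 6]
After 'push 11': [6, 6, 6, 11]
After 'rot': [6, 6, 11, 6]
After 'eq': [6, 6, 0]
After 'sub': [6, 6]
After 'mod': [0]
After 'dup': [0, 0]
After 'push 11': [0, 0, 11]
After 'div': [0, 0]
After 'push 8': [0, 0, 8]
After 'drop': [0, 0]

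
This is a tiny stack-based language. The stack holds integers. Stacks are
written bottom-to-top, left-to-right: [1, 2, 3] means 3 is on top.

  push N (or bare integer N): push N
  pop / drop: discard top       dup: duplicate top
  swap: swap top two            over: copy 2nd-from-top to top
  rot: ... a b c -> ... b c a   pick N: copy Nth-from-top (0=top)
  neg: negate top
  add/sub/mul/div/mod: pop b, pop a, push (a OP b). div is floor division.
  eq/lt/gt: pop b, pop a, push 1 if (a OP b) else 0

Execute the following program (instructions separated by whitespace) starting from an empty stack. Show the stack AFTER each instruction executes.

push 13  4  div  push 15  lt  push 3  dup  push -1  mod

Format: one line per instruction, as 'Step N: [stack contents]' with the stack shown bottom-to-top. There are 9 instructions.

Step 1: [13]
Step 2: [13, 4]
Step 3: [3]
Step 4: [3, 15]
Step 5: [1]
Step 6: [1, 3]
Step 7: [1, 3, 3]
Step 8: [1, 3, 3, -1]
Step 9: [1, 3, 0]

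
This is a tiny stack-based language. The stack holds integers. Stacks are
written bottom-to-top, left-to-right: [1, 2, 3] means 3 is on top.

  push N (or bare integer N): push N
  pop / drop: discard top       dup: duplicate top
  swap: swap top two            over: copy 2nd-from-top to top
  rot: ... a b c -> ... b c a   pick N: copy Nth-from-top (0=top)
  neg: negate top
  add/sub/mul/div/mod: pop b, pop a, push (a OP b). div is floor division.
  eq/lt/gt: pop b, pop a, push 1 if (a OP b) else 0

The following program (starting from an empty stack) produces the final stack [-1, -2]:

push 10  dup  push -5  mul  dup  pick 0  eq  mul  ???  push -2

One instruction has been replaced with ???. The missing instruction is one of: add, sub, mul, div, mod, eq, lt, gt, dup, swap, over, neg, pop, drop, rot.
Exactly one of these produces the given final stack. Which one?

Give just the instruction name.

Stack before ???: [10, -50]
Stack after ???:  [-1]
The instruction that transforms [10, -50] -> [-1] is: div

Answer: div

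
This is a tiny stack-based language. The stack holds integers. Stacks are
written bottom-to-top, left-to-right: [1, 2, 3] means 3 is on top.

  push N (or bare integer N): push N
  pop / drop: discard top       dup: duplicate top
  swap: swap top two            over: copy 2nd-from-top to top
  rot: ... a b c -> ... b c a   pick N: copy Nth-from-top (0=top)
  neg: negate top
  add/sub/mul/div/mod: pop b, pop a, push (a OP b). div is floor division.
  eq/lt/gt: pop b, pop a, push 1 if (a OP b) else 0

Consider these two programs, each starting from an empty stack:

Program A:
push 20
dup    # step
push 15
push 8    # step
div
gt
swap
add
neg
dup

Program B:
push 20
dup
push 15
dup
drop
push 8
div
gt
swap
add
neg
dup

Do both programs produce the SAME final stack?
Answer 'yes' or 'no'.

Program A trace:
  After 'push 20': [20]
  After 'dup': [20, 20]
  After 'push 15': [20, 20, 15]
  After 'push 8': [20, 20, 15, 8]
  After 'div': [20, 20, 1]
  After 'gt': [20, 1]
  After 'swap': [1, 20]
  After 'add': [21]
  After 'neg': [-21]
  After 'dup': [-21, -21]
Program A final stack: [-21, -21]

Program B trace:
  After 'push 20': [20]
  After 'dup': [20, 20]
  After 'push 15': [20, 20, 15]
  After 'dup': [20, 20, 15, 15]
  After 'drop': [20, 20, 15]
  After 'push 8': [20, 20, 15, 8]
  After 'div': [20, 20, 1]
  After 'gt': [20, 1]
  After 'swap': [1, 20]
  After 'add': [21]
  After 'neg': [-21]
  After 'dup': [-21, -21]
Program B final stack: [-21, -21]
Same: yes

Answer: yes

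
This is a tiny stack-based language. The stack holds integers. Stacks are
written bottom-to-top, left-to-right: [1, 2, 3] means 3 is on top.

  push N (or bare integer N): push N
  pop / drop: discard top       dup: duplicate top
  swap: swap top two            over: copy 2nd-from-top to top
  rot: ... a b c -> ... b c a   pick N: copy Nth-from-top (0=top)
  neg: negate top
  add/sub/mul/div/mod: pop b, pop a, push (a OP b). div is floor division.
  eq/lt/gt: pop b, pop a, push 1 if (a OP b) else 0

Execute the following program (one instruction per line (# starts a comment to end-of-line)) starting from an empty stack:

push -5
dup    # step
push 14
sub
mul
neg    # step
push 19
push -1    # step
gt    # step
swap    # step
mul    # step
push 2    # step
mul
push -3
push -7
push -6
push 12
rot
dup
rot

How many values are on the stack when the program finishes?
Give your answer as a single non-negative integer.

Answer: 6

Derivation:
After 'push -5': stack = [-5] (depth 1)
After 'dup': stack = [-5, -5] (depth 2)
After 'push 14': stack = [-5, -5, 14] (depth 3)
After 'sub': stack = [-5, -19] (depth 2)
After 'mul': stack = [95] (depth 1)
After 'neg': stack = [-95] (depth 1)
After 'push 19': stack = [-95, 19] (depth 2)
After 'push -1': stack = [-95, 19, -1] (depth 3)
After 'gt': stack = [-95, 1] (depth 2)
After 'swap': stack = [1, -95] (depth 2)
After 'mul': stack = [-95] (depth 1)
After 'push 2': stack = [-95, 2] (depth 2)
After 'mul': stack = [-190] (depth 1)
After 'push -3': stack = [-190, -3] (depth 2)
After 'push -7': stack = [-190, -3, -7] (depth 3)
After 'push -6': stack = [-190, -3, -7, -6] (depth 4)
After 'push 12': stack = [-190, -3, -7, -6, 12] (depth 5)
After 'rot': stack = [-190, -3, -6, 12, -7] (depth 5)
After 'dup': stack = [-190, -3, -6, 12, -7, -7] (depth 6)
After 'rot': stack = [-190, -3, -6, -7, -7, 12] (depth 6)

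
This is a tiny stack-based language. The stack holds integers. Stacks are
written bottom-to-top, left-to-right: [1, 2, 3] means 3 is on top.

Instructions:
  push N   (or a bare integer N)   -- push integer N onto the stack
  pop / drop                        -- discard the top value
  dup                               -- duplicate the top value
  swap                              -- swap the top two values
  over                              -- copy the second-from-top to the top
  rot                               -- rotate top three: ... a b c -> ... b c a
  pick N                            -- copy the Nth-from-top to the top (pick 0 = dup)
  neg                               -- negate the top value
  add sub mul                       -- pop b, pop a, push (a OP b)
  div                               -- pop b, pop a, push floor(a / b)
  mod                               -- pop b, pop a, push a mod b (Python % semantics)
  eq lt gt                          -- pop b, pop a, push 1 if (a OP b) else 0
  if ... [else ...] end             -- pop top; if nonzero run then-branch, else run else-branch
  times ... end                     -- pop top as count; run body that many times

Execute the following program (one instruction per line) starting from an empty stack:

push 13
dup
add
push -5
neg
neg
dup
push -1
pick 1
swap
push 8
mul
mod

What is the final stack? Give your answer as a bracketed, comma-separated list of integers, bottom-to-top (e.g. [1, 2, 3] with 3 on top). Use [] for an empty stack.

After 'push 13': [13]
After 'dup': [13, 13]
After 'add': [26]
After 'push -5': [26, -5]
After 'neg': [26, 5]
After 'neg': [26, -5]
After 'dup': [26, -5, -5]
After 'push -1': [26, -5, -5, -1]
After 'pick 1': [26, -5, -5, -1, -5]
After 'swap': [26, -5, -5, -5, -1]
After 'push 8': [26, -5, -5, -5, -1, 8]
After 'mul': [26, -5, -5, -5, -8]
After 'mod': [26, -5, -5, -5]

Answer: [26, -5, -5, -5]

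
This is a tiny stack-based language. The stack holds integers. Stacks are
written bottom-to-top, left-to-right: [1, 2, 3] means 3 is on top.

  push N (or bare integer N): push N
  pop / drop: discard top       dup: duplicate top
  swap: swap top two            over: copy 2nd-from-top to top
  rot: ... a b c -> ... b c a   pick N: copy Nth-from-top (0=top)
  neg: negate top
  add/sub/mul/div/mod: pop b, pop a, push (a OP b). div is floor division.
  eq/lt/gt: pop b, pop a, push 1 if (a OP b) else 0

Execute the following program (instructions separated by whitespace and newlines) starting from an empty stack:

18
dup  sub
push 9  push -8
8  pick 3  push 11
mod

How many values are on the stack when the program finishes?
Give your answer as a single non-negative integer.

After 'push 18': stack = [18] (depth 1)
After 'dup': stack = [18, 18] (depth 2)
After 'sub': stack = [0] (depth 1)
After 'push 9': stack = [0, 9] (depth 2)
After 'push -8': stack = [0, 9, -8] (depth 3)
After 'push 8': stack = [0, 9, -8, 8] (depth 4)
After 'pick 3': stack = [0, 9, -8, 8, 0] (depth 5)
After 'push 11': stack = [0, 9, -8, 8, 0, 11] (depth 6)
After 'mod': stack = [0, 9, -8, 8, 0] (depth 5)

Answer: 5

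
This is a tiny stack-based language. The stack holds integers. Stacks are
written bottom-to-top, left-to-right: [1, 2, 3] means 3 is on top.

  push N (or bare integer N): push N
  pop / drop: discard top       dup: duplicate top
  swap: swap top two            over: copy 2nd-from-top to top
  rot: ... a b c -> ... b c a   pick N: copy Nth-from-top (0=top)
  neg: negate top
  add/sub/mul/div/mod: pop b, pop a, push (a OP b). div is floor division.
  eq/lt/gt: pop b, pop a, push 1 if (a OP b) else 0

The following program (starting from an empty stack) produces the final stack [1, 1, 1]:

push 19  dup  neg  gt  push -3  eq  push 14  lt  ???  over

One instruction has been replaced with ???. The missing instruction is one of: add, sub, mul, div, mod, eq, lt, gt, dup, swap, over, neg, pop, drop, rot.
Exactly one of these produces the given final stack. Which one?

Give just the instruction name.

Answer: dup

Derivation:
Stack before ???: [1]
Stack after ???:  [1, 1]
The instruction that transforms [1] -> [1, 1] is: dup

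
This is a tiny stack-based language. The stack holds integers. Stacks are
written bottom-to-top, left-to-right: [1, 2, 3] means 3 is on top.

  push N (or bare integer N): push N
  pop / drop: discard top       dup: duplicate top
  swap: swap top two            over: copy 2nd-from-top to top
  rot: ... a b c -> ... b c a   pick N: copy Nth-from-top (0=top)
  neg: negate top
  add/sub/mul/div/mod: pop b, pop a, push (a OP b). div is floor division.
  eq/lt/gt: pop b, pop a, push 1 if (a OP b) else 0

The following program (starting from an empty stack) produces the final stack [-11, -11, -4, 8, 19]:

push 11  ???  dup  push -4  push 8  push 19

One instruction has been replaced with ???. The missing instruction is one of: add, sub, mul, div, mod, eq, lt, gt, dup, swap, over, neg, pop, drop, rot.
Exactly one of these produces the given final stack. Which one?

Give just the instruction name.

Answer: neg

Derivation:
Stack before ???: [11]
Stack after ???:  [-11]
The instruction that transforms [11] -> [-11] is: neg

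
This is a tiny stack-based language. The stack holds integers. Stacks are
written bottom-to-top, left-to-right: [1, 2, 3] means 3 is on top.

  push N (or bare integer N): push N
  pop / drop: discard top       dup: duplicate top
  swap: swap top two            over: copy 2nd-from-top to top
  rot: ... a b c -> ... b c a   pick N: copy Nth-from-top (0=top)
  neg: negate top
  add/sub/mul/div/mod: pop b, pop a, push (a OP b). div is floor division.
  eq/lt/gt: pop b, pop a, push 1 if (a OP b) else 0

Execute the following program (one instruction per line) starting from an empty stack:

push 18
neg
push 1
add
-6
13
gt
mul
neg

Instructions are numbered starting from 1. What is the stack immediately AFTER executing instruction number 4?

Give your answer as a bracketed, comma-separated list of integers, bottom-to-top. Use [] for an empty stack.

Answer: [-17]

Derivation:
Step 1 ('push 18'): [18]
Step 2 ('neg'): [-18]
Step 3 ('push 1'): [-18, 1]
Step 4 ('add'): [-17]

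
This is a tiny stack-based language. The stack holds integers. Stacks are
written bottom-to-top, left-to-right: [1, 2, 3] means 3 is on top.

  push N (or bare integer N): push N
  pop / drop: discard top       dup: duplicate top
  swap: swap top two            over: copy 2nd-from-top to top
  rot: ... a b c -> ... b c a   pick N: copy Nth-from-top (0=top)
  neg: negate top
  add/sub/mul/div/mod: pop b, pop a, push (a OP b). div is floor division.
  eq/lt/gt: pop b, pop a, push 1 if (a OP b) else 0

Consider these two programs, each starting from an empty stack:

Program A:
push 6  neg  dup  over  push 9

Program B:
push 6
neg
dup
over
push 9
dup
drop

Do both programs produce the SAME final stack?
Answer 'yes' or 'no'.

Answer: yes

Derivation:
Program A trace:
  After 'push 6': [6]
  After 'neg': [-6]
  After 'dup': [-6, -6]
  After 'over': [-6, -6, -6]
  After 'push 9': [-6, -6, -6, 9]
Program A final stack: [-6, -6, -6, 9]

Program B trace:
  After 'push 6': [6]
  After 'neg': [-6]
  After 'dup': [-6, -6]
  After 'over': [-6, -6, -6]
  After 'push 9': [-6, -6, -6, 9]
  After 'dup': [-6, -6, -6, 9, 9]
  After 'drop': [-6, -6, -6, 9]
Program B final stack: [-6, -6, -6, 9]
Same: yes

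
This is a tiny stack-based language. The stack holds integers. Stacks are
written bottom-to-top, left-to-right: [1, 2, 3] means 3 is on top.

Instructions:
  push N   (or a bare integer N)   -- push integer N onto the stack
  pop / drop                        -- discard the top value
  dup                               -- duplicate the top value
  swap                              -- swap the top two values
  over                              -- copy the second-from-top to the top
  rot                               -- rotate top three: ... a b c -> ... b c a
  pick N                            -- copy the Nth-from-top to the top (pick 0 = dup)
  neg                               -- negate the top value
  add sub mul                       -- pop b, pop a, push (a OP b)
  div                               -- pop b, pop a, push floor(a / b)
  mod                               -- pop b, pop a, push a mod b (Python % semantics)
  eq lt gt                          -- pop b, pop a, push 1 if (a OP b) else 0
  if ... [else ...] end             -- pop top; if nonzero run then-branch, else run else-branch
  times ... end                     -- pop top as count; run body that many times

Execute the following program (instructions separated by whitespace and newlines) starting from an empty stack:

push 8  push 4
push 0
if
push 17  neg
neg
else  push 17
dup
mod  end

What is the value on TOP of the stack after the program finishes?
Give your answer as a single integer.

Answer: 0

Derivation:
After 'push 8': [8]
After 'push 4': [8, 4]
After 'push 0': [8, 4, 0]
After 'if': [8, 4]
After 'push 17': [8, 4, 17]
After 'dup': [8, 4, 17, 17]
After 'mod': [8, 4, 0]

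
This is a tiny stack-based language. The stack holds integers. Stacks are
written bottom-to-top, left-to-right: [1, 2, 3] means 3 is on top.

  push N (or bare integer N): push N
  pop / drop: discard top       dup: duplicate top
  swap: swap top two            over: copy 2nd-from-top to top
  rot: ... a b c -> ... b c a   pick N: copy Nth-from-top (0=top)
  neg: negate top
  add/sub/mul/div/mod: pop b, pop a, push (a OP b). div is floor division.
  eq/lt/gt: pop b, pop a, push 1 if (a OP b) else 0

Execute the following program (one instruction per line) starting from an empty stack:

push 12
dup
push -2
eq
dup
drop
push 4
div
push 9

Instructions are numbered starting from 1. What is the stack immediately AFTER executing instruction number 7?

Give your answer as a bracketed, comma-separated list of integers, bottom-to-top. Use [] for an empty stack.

Step 1 ('push 12'): [12]
Step 2 ('dup'): [12, 12]
Step 3 ('push -2'): [12, 12, -2]
Step 4 ('eq'): [12, 0]
Step 5 ('dup'): [12, 0, 0]
Step 6 ('drop'): [12, 0]
Step 7 ('push 4'): [12, 0, 4]

Answer: [12, 0, 4]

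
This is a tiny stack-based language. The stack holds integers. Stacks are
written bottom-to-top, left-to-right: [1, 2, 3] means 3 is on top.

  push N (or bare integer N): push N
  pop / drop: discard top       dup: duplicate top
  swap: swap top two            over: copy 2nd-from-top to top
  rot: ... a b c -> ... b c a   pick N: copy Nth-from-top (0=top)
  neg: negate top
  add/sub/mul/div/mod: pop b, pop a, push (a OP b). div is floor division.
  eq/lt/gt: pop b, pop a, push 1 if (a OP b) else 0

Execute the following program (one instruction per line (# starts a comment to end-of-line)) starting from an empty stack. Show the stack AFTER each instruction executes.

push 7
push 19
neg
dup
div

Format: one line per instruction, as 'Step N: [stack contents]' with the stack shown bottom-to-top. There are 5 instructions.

Step 1: [7]
Step 2: [7, 19]
Step 3: [7, -19]
Step 4: [7, -19, -19]
Step 5: [7, 1]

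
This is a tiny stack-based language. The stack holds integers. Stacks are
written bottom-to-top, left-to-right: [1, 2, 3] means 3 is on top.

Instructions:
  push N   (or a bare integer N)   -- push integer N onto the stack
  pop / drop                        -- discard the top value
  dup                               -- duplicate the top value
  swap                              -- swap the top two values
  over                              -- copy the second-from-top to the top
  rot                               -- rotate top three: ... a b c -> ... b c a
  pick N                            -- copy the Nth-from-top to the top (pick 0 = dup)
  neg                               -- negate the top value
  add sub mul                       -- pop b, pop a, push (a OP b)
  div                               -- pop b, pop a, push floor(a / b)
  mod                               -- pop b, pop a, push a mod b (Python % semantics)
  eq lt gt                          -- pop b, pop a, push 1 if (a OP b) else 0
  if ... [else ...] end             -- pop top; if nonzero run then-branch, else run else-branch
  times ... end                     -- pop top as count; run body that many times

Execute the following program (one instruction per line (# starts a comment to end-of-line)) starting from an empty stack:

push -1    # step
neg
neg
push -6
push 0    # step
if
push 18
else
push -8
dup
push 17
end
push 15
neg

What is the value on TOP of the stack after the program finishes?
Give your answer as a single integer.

Answer: -15

Derivation:
After 'push -1': [-1]
After 'neg': [1]
After 'neg': [-1]
After 'push -6': [-1, -6]
After 'push 0': [-1, -6, 0]
After 'if': [-1, -6]
After 'push -8': [-1, -6, -8]
After 'dup': [-1, -6, -8, -8]
After 'push 17': [-1, -6, -8, -8, 17]
After 'push 15': [-1, -6, -8, -8, 17, 15]
After 'neg': [-1, -6, -8, -8, 17, -15]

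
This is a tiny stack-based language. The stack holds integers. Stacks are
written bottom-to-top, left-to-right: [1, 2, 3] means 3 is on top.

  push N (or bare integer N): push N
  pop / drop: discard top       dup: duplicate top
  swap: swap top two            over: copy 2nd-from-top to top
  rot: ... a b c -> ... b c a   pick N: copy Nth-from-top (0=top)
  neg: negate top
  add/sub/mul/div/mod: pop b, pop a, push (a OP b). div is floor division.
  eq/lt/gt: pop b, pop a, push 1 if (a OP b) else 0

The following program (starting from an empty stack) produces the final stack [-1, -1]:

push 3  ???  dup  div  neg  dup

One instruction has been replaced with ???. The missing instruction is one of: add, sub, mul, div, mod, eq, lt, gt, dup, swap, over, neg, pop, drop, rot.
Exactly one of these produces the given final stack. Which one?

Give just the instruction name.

Answer: neg

Derivation:
Stack before ???: [3]
Stack after ???:  [-3]
The instruction that transforms [3] -> [-3] is: neg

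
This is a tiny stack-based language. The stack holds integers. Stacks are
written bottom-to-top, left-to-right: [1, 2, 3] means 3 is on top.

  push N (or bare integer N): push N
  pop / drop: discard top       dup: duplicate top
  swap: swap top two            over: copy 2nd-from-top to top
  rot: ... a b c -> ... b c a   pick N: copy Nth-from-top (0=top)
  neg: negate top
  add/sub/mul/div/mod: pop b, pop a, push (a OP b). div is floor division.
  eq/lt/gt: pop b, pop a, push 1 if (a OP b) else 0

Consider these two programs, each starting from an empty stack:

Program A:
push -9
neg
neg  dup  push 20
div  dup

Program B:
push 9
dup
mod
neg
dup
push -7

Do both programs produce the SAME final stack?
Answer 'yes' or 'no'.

Program A trace:
  After 'push -9': [-9]
  After 'neg': [9]
  After 'neg': [-9]
  After 'dup': [-9, -9]
  After 'push 20': [-9, -9, 20]
  After 'div': [-9, -1]
  After 'dup': [-9, -1, -1]
Program A final stack: [-9, -1, -1]

Program B trace:
  After 'push 9': [9]
  After 'dup': [9, 9]
  After 'mod': [0]
  After 'neg': [0]
  After 'dup': [0, 0]
  After 'push -7': [0, 0, -7]
Program B final stack: [0, 0, -7]
Same: no

Answer: no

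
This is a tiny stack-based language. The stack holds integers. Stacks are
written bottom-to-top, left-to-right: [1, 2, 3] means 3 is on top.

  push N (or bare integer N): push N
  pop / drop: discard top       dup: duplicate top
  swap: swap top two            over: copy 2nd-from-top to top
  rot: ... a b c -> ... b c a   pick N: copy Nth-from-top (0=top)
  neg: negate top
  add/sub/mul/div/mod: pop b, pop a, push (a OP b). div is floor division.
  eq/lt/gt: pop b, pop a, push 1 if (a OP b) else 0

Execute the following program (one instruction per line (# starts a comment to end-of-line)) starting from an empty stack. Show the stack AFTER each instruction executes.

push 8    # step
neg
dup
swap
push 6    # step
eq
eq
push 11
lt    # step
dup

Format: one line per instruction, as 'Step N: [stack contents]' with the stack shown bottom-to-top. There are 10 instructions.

Step 1: [8]
Step 2: [-8]
Step 3: [-8, -8]
Step 4: [-8, -8]
Step 5: [-8, -8, 6]
Step 6: [-8, 0]
Step 7: [0]
Step 8: [0, 11]
Step 9: [1]
Step 10: [1, 1]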